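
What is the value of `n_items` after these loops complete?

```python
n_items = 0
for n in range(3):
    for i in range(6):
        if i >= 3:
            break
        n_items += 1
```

Inner breaks at 3, outer runs 3 times
`n_items` takes the values: 0 → 1 → 2 → 3 → 4 → 5 → 6 → 7 → 8 → 9

Answer: 9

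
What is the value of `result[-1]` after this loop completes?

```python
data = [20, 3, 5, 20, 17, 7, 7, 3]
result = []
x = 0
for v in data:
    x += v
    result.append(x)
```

Cumulative sum ends at 82
`result` takes the values: [] → [20] → [20, 23] → [20, 23, 28] → [20, 23, 28, 48] → [20, 23, 28, 48, 65] → [20, 23, 28, 48, 65, 72] → [20, 23, 28, 48, 65, 72, 79] → [20, 23, 28, 48, 65, 72, 79, 82]
So `result[-1]` = 82

Answer: 82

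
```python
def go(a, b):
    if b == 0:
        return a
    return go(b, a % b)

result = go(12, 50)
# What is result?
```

go(12, 50) -> go(50, 12) -> go(12, 2) -> go(2, 0) -> 2

Answer: 2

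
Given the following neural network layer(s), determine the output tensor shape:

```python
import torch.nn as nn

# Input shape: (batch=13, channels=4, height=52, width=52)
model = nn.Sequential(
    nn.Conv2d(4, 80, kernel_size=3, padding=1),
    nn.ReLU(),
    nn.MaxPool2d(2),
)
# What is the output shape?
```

Input: (13, 4, 52, 52) -> after Conv2d: (13, 80, 52, 52) -> after ReLU: (13, 80, 52, 52) -> Output: (13, 80, 26, 26)

Answer: (13, 80, 26, 26)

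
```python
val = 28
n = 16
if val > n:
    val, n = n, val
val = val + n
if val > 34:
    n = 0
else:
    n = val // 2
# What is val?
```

Trace:
`val = 28` → val = 28
`n = 16` → n = 16
`if val > n: ...` → val > n is True → val = 16; n = 28
`val = val + n` → val = 44
`if val > 34: ...` → val > 34 is True → n = 0
So val = 44

Answer: 44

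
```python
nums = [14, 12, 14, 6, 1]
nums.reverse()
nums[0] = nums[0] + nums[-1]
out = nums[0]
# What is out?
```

Trace:
`nums = [14, 12, 14, 6, 1]` → nums = [14, 12, 14, 6, 1]
`nums.reverse()` → nums = [1, 6, 14, 12, 14]
`nums[0] = nums[0] + nums[-1]` → nums = [15, 6, 14, 12, 14]
`out = nums[0]` → out = 15
So out = 15

Answer: 15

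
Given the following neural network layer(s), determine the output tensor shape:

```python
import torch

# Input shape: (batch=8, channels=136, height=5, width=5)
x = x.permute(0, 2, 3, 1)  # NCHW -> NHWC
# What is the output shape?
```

Input: (8, 136, 5, 5) -> Output: (8, 5, 5, 136)

Answer: (8, 5, 5, 136)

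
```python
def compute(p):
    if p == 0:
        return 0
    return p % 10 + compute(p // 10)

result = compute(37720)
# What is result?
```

Sum of digits of 37720: 0 + 2 + 7 + 7 + 3 = 19

Answer: 19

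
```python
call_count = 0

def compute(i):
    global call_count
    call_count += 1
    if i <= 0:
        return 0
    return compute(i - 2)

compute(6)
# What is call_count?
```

Linear recursion stepping by 2: 4 calls from i=6 down to ≤0.

Answer: 4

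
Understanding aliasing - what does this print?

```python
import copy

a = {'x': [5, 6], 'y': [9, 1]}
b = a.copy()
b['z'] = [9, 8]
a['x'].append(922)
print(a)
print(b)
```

Key concept: shallow copy of dict with mutable values.
Step by step:
`a = {'x': [5, 6], 'y': [9, 1]}` → a = {'x': [5, 6], 'y': [9, 1]}
`b = a.copy()` → b = {'x': [5, 6], 'y': [9, 1]}
`b['z'] = [9, 8]` → b = {'x': [5, 6], 'y': [9, 1], 'z': [9, 8]}
`a['x'].append(922)` → a = {'x': [5, 6, 922], 'y': [9, 1]}; b = {'x': [5, 6, 922], 'y': [9, 1], 'z': [9, 8]}
`print(a)` → prints {'x': [5, 6, 922], 'y': [9, 1]}
`print(b)` → prints {'x': [5, 6, 922], 'y': [9, 1], 'z': [9, 8]}

Answer:
{'x': [5, 6, 922], 'y': [9, 1]}
{'x': [5, 6, 922], 'y': [9, 1], 'z': [9, 8]}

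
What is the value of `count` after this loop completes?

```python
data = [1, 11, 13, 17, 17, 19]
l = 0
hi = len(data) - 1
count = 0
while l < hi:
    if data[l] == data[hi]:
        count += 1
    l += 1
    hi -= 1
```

Count matching pairs from ends
`count` takes the values: 0

Answer: 0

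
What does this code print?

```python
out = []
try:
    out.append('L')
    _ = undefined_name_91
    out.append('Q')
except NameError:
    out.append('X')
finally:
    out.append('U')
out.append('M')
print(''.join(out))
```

Execution trace: 'L' (try body) → 'X' (except NameError) → 'U' (finally) → 'M' (after the try/except). Output: LXUM

Answer: LXUM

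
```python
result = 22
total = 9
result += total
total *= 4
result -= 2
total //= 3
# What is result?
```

Trace:
`result = 22` → result = 22
`total = 9` → total = 9
`result += total` → result = 31
`total *= 4` → total = 36
`result -= 2` → result = 29
`total //= 3` → total = 12
So result = 29

Answer: 29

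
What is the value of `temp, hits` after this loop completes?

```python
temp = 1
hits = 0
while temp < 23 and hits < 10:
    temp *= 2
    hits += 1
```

Double until >= 23 or 10 iterations
`temp, hits` takes the values: (1, 0) → (2, 0) → (2, 1) → (4, 1) → (4, 2) → (8, 2) → (8, 3) → (16, 3) → (16, 4) → (32, 4) → (32, 5)

Answer: 32, 5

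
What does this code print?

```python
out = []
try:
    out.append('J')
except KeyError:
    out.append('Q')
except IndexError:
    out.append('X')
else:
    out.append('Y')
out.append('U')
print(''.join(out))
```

Execution trace: 'J' (try body, no exception) → 'Y' (else) → 'U' (after the try/except). Output: JYU

Answer: JYU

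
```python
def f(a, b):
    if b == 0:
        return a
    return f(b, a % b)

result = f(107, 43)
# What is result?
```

f(107, 43) -> f(43, 21) -> f(21, 1) -> f(1, 0) -> 1

Answer: 1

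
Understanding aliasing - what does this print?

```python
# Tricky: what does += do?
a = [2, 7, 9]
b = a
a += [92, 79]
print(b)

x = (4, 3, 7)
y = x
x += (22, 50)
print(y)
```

Key concept: += behavior differs for mutable vs immutable.
Step by step:
`a = [2, 7, 9]` → a = [2, 7, 9]
`b = a` → b = [2, 7, 9] (same object as a)
`a += [92, 79]` → a = [2, 7, 9, 92, 79] (same object as b); b = [2, 7, 9, 92, 79] (same object as a)
`print(b)` → prints [2, 7, 9, 92, 79]
`x = (4, 3, 7)` → x = (4, 3, 7)
`y = x` → y = (4, 3, 7)
`x += (22, 50)` → x = (4, 3, 7, 22, 50)
`print(y)` → prints (4, 3, 7)

Answer:
[2, 7, 9, 92, 79]
(4, 3, 7)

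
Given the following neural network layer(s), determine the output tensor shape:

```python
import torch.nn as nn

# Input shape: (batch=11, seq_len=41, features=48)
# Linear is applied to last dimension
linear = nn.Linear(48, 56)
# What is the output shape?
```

Input: (11, 41, 48) -> Output: (11, 41, 56)

Answer: (11, 41, 56)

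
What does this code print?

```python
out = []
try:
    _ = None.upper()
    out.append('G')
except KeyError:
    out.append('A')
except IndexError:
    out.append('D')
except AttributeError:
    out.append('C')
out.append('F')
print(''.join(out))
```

Execution trace: 'C' (except AttributeError) → 'F' (after the try/except). Output: CF

Answer: CF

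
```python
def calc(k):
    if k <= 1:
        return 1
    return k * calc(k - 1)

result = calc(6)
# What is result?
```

calc(6) = 6 * 5 * 4 * 3 * 2 * 1 = 720

Answer: 720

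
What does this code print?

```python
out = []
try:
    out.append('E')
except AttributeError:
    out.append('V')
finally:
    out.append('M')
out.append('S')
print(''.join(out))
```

Execution trace: 'E' (try body, no exception) → 'M' (finally) → 'S' (after the try/except). Output: EMS

Answer: EMS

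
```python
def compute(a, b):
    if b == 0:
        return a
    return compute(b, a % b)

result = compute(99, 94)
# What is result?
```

compute(99, 94) -> compute(94, 5) -> compute(5, 4) -> compute(4, 1) -> compute(1, 0) -> 1

Answer: 1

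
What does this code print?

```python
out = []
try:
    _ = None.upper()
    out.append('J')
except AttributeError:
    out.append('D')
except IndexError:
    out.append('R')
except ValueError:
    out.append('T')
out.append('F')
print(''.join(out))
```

Execution trace: 'D' (except AttributeError) → 'F' (after the try/except). Output: DF

Answer: DF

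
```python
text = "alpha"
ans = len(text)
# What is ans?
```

Trace:
`text = "alpha"` → text = 'alpha'
`ans = len(text)` → ans = 5
So ans = 5

Answer: 5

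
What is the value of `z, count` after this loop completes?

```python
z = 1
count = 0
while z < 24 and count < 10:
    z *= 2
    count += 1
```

Double until >= 24 or 10 iterations
`z, count` takes the values: (1, 0) → (2, 0) → (2, 1) → (4, 1) → (4, 2) → (8, 2) → (8, 3) → (16, 3) → (16, 4) → (32, 4) → (32, 5)

Answer: 32, 5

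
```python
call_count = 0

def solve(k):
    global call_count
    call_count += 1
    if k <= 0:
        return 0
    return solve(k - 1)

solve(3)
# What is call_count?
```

Linear recursion stepping by 1: 4 calls from k=3 down to ≤0.

Answer: 4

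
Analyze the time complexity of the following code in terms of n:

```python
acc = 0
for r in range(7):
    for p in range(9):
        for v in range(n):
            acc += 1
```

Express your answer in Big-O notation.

Each loop level contributes: 1 × 1 × n. Multiplying the contributions gives O(n).

Answer: O(n)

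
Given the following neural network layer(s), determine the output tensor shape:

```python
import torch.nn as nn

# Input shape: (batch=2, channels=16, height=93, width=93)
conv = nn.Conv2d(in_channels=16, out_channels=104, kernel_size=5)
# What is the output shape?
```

Input: (2, 16, 93, 93) -> Output: (2, 104, 89, 89)

Answer: (2, 104, 89, 89)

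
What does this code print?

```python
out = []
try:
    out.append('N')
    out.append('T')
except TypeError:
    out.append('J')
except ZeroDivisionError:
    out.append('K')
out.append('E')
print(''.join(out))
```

Execution trace: 'N' (try body) → 'T' (try body, no exception) → 'E' (after the try/except). Output: NTE

Answer: NTE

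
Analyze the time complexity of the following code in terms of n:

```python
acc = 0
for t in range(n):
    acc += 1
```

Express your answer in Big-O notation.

Each loop level contributes: n. Multiplying the contributions gives O(n).

Answer: O(n)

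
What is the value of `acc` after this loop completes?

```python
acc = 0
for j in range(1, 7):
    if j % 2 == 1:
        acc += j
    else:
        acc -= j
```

Add odd, subtract even
`acc` takes the values: 0 → 1 → -1 → 2 → -2 → 3 → -3

Answer: -3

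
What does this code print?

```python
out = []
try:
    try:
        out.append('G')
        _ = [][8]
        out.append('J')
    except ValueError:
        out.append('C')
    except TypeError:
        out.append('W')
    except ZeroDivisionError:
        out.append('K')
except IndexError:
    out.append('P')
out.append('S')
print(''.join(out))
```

Execution trace: 'G' (inner try body) → 'P' (outer except IndexError) → 'S' (after the try/except). Output: GPS

Answer: GPS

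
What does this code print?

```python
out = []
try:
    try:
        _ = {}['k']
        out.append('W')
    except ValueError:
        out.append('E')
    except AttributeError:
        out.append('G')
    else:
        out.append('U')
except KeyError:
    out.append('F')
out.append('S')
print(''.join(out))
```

Execution trace: 'F' (outer except KeyError) → 'S' (after the try/except). Output: FS

Answer: FS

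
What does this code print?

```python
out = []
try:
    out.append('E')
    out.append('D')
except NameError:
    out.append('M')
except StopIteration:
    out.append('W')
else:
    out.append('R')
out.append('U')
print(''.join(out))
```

Execution trace: 'E' (try body) → 'D' (try body, no exception) → 'R' (else) → 'U' (after the try/except). Output: EDRU

Answer: EDRU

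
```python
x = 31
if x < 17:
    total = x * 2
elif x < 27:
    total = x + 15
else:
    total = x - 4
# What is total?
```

Trace:
`x = 31` → x = 31
`if x < 17: ...` → x < 17 is False, x < 27 is False, take else branch → total = 27
So total = 27

Answer: 27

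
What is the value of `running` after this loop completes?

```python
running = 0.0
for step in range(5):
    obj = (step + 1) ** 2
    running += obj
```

Sum of squared losses 1² + 2² + ... + 5²
`running` takes the values: 0.0 → 1.0 → 5.0 → 14.0 → 30.0 → 55.0

Answer: 55.0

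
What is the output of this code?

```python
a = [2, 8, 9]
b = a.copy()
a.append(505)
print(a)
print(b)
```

Key concept: list.copy() creates independent copy.
Step by step:
`a = [2, 8, 9]` → a = [2, 8, 9]
`b = a.copy()` → b = [2, 8, 9]
`a.append(505)` → a = [2, 8, 9, 505]
`print(a)` → prints [2, 8, 9, 505]
`print(b)` → prints [2, 8, 9]

Answer:
[2, 8, 9, 505]
[2, 8, 9]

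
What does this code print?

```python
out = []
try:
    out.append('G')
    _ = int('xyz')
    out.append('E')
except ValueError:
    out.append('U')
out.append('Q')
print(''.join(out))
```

Execution trace: 'G' (try body) → 'U' (except ValueError) → 'Q' (after the try/except). Output: GUQ

Answer: GUQ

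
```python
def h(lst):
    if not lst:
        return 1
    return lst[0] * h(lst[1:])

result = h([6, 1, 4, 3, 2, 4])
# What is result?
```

Product over [6, 1, 4, 3, 2, 4] = 6 * 1 * 4 * 3 * 2 * 4 = 576

Answer: 576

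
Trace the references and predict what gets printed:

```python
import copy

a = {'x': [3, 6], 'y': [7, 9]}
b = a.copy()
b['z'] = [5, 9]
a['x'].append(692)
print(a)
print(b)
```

Key concept: shallow copy of dict with mutable values.
Step by step:
`a = {'x': [3, 6], 'y': [7, 9]}` → a = {'x': [3, 6], 'y': [7, 9]}
`b = a.copy()` → b = {'x': [3, 6], 'y': [7, 9]}
`b['z'] = [5, 9]` → b = {'x': [3, 6], 'y': [7, 9], 'z': [5, 9]}
`a['x'].append(692)` → a = {'x': [3, 6, 692], 'y': [7, 9]}; b = {'x': [3, 6, 692], 'y': [7, 9], 'z': [5, 9]}
`print(a)` → prints {'x': [3, 6, 692], 'y': [7, 9]}
`print(b)` → prints {'x': [3, 6, 692], 'y': [7, 9], 'z': [5, 9]}

Answer:
{'x': [3, 6, 692], 'y': [7, 9]}
{'x': [3, 6, 692], 'y': [7, 9], 'z': [5, 9]}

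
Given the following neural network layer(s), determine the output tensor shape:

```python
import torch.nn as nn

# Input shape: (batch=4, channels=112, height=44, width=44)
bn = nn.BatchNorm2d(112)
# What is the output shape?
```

Input: (4, 112, 44, 44) -> Output: (4, 112, 44, 44)

Answer: (4, 112, 44, 44)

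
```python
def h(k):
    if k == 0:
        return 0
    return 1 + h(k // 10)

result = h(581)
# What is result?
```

Count of digits of 581: 3

Answer: 3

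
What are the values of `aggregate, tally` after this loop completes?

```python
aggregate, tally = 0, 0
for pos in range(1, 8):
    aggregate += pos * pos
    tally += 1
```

Sum of squares and count
`aggregate, tally` takes the values: (0, 0) → (1, 0) → (1, 1) → (5, 1) → (5, 2) → (14, 2) → (14, 3) → (30, 3) → (30, 4) → (55, 4) → (55, 5) → (91, 5) → (91, 6) → (140, 6) → (140, 7)

Answer: 140, 7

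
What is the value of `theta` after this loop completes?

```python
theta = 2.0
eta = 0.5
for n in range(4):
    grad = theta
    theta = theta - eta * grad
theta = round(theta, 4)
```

Gradient descent: w = 2.0 * (1 - 0.5)^4
`theta` takes the values: 2.0 → 1.0 → 0.5 → 0.25 → 0.125

Answer: 0.125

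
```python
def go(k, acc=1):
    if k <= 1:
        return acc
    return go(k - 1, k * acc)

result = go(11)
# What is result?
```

Accumulator trace (n, acc): (11, 1) -> (10, 11) -> (9, 110) -> (8, 990) -> (7, 7920) -> (6, 55440) -> (5, 332640) -> (4, 1663200) -> (3, 6652800) -> (2, 19958400) -> (1, 39916800) -> return 39916800

Answer: 39916800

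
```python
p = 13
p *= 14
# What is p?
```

Trace:
`p = 13` → p = 13
`p *= 14` → p = 182
So p = 182

Answer: 182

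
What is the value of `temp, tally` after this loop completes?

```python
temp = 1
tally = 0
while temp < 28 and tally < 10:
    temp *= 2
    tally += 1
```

Double until >= 28 or 10 iterations
`temp, tally` takes the values: (1, 0) → (2, 0) → (2, 1) → (4, 1) → (4, 2) → (8, 2) → (8, 3) → (16, 3) → (16, 4) → (32, 4) → (32, 5)

Answer: 32, 5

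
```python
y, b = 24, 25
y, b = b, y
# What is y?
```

Trace:
`y, b = 24, 25` → y = 24; b = 25
`y, b = b, y` → y = 25; b = 24
So y = 25

Answer: 25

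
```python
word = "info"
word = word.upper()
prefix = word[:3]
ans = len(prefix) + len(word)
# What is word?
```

Trace:
`word = "info"` → word = 'info'
`word = word.upper()` → word = 'INFO'
`prefix = word[:3]` → prefix = 'INF'
`ans = len(prefix) + len(word)` → ans = 7
So word = 'INFO'

Answer: 'INFO'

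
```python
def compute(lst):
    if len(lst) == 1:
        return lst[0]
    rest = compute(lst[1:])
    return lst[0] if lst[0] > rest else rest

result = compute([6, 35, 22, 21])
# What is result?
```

Recursive max over [6, 35, 22, 21] = 35

Answer: 35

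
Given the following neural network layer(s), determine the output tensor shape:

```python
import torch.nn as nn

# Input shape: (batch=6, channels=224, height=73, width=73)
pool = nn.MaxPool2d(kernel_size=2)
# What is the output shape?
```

Input: (6, 224, 73, 73) -> Output: (6, 224, 36, 36)

Answer: (6, 224, 36, 36)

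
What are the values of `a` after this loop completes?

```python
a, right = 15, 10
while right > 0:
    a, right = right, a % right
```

GCD of 15 and 10
`a` takes the values: 15 → 10 → 5

Answer: 5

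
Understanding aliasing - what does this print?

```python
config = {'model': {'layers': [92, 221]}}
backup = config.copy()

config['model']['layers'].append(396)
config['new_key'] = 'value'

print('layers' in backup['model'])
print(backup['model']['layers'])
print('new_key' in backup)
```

Key concept: shallow copy gotcha with nested dict.
Step by step:
`config = {'model': {'layers': [92, 221]}}` → config = {'model': {'layers': [92, 221]}}
`backup = config.copy()` → backup = {'model': {'layers': [92, 221]}}
`config['model']['layers'].append(396)` → config = {'model': {'layers': [92, 221, 396]}}; backup = {'model': {'layers': [92, 221, 396]}}
`config['new_key'] = 'value'` → config = {'model': {'layers': [92, 221, 396]}, 'new_key': 'value'}
`print('layers' in backup['model'])` → prints True
`print(backup['model']['layers'])` → prints [92, 221, 396]
`print('new_key' in backup)` → prints False

Answer:
True
[92, 221, 396]
False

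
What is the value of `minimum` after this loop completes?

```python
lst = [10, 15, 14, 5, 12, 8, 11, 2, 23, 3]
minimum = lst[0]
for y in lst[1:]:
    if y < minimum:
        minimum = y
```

Minimum of [10, 15, 14, 5, 12, 8, 11, 2, 23, 3]
`minimum` takes the values: 10 → 5 → 2

Answer: 2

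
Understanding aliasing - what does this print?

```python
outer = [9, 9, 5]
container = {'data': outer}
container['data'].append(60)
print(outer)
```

Key concept: dict holds reference to list.
Step by step:
`outer = [9, 9, 5]` → outer = [9, 9, 5]
`container = {'data': outer}` → container = {'data': [9, 9, 5]}
`container['data'].append(60)` → outer = [9, 9, 5, 60]; container = {'data': [9, 9, 5, 60]}
`print(outer)` → prints [9, 9, 5, 60]

Answer: [9, 9, 5, 60]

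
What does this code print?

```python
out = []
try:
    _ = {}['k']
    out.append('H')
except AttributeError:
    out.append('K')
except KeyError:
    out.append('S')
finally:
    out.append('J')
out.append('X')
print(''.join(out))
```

Execution trace: 'S' (except KeyError) → 'J' (finally) → 'X' (after the try/except). Output: SJX

Answer: SJX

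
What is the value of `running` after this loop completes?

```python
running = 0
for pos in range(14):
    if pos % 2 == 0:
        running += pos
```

Sum of even numbers 0 to 13
`running` takes the values: 0 → 2 → 6 → 12 → 20 → 30 → 42

Answer: 42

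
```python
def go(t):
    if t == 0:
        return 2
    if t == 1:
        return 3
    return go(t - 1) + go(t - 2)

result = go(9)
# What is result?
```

Build up from base cases: go(0)=2, go(1)=3, go(2)=5, go(3)=8, go(4)=13, go(5)=21, go(6)=34, ..., go(9)=144

Answer: 144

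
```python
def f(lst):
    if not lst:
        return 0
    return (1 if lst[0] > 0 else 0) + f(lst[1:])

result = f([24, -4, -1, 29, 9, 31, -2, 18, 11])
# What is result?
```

Count of positive elements in [24, -4, -1, 29, 9, 31, -2, 18, 11] = 6

Answer: 6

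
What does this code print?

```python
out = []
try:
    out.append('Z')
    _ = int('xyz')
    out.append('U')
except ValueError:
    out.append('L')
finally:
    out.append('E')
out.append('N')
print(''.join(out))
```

Execution trace: 'Z' (try body) → 'L' (except ValueError) → 'E' (finally) → 'N' (after the try/except). Output: ZLEN

Answer: ZLEN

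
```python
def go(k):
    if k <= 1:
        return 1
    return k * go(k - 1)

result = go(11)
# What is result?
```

go(11) = 11 * 10 * 9 * 8 * 7 * 6 * 5 * 4 * 3 * 2 * 1 = 39916800

Answer: 39916800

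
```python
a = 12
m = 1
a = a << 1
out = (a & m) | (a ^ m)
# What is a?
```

Trace:
`a = 12` → a = 12
`m = 1` → m = 1
`a = a << 1` → a = 24
`out = (a & m) | (a ^ m)` → out = 25
So a = 24

Answer: 24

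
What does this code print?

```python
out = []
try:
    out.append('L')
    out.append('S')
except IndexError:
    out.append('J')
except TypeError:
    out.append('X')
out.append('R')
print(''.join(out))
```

Execution trace: 'L' (try body) → 'S' (try body, no exception) → 'R' (after the try/except). Output: LSR

Answer: LSR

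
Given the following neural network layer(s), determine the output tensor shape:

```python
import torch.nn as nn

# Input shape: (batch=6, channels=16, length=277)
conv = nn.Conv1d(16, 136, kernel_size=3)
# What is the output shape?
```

Input: (6, 16, 277) -> Output: (6, 136, 275)

Answer: (6, 136, 275)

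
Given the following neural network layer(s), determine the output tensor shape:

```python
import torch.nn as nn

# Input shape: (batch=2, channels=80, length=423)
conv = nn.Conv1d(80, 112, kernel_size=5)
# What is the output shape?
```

Input: (2, 80, 423) -> Output: (2, 112, 419)

Answer: (2, 112, 419)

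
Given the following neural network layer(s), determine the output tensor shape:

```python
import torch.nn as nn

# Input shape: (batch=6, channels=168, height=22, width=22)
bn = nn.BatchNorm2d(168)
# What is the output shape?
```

Input: (6, 168, 22, 22) -> Output: (6, 168, 22, 22)

Answer: (6, 168, 22, 22)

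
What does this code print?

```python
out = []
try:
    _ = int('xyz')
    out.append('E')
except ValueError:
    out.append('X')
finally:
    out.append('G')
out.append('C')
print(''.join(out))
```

Execution trace: 'X' (except ValueError) → 'G' (finally) → 'C' (after the try/except). Output: XGC

Answer: XGC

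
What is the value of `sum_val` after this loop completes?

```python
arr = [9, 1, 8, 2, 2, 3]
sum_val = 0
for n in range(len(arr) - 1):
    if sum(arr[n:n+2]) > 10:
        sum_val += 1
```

Count windows with sum > 10
`sum_val` takes the values: 0

Answer: 0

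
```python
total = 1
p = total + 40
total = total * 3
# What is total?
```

Trace:
`total = 1` → total = 1
`p = total + 40` → p = 41
`total = total * 3` → total = 3
So total = 3

Answer: 3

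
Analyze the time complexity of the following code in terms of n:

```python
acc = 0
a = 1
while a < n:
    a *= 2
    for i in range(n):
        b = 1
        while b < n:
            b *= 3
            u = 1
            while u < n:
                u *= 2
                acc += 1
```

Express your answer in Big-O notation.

Each loop level contributes: log n × n × log n × log n. Multiplying the contributions gives O(n log^3 n).

Answer: O(n log^3 n)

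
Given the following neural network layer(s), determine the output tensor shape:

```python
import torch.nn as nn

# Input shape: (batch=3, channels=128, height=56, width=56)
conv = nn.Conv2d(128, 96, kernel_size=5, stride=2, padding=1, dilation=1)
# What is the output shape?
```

Input: (3, 128, 56, 56) -> Output: (3, 96, 27, 27)

Answer: (3, 96, 27, 27)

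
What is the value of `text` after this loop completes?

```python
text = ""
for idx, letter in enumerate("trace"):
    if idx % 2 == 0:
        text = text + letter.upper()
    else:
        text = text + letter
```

Uppercase even positions in 'trace'
`text` takes the values: "" → "T" → "Tr" → "TrA" → "TrAc" → "TrAcE"

Answer: "TrAcE"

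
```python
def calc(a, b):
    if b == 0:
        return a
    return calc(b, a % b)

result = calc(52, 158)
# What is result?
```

calc(52, 158) -> calc(158, 52) -> calc(52, 2) -> calc(2, 0) -> 2

Answer: 2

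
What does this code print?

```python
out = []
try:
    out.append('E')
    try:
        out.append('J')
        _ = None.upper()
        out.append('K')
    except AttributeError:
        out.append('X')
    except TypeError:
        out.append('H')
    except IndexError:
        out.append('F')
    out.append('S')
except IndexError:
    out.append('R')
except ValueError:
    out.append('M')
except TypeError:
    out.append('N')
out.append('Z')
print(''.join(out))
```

Execution trace: 'E' (try body) → 'J' (inner try body) → 'X' (inner except AttributeError) → 'S' (try body, no exception) → 'Z' (after the try/except). Output: EJXSZ

Answer: EJXSZ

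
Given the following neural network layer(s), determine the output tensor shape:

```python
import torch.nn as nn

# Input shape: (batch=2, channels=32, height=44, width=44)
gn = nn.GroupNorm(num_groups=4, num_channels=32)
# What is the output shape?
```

Input: (2, 32, 44, 44) -> Output: (2, 32, 44, 44)

Answer: (2, 32, 44, 44)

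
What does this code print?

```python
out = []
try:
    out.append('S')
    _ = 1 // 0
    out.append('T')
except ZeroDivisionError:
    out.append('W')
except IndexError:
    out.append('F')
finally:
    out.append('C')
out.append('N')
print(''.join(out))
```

Execution trace: 'S' (try body) → 'W' (except ZeroDivisionError) → 'C' (finally) → 'N' (after the try/except). Output: SWCN

Answer: SWCN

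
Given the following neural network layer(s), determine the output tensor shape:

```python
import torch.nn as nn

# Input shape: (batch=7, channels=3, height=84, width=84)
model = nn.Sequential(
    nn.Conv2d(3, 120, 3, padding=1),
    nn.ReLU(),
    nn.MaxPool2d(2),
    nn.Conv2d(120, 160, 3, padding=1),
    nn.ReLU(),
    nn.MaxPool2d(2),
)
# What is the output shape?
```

Input: (7, 3, 84, 84) -> after first Conv2d: (7, 120, 84, 84) -> after first MaxPool2d: (7, 120, 42, 42) -> after second Conv2d: (7, 160, 42, 42) -> Output: (7, 160, 21, 21)

Answer: (7, 160, 21, 21)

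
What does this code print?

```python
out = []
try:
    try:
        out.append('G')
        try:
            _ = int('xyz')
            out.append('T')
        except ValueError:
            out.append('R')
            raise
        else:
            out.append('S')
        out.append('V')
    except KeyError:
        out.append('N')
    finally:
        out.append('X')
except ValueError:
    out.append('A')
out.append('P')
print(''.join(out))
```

Execution trace: 'G' (try body) → 'R' (inner except ValueError) → 'X' (finally) → 'A' (outer except ValueError) → 'P' (after the try/except). Output: GRXAP

Answer: GRXAP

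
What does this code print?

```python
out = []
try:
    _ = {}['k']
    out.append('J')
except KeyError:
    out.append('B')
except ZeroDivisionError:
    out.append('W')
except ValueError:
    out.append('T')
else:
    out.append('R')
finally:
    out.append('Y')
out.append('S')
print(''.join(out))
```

Execution trace: 'B' (except KeyError) → 'Y' (finally) → 'S' (after the try/except). Output: BYS

Answer: BYS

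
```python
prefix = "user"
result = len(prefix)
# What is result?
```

Trace:
`prefix = "user"` → prefix = 'user'
`result = len(prefix)` → result = 4
So result = 4

Answer: 4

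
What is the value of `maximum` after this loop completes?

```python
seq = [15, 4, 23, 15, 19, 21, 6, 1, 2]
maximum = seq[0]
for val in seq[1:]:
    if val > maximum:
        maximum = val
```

Maximum of [15, 4, 23, 15, 19, 21, 6, 1, 2]
`maximum` takes the values: 15 → 23

Answer: 23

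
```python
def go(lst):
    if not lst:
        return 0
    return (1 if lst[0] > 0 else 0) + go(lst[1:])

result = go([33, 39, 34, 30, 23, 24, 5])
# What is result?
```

Count of positive elements in [33, 39, 34, 30, 23, 24, 5] = 7

Answer: 7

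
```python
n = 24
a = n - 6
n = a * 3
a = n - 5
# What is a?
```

Trace:
`n = 24` → n = 24
`a = n - 6` → a = 18
`n = a * 3` → n = 54
`a = n - 5` → a = 49
So a = 49

Answer: 49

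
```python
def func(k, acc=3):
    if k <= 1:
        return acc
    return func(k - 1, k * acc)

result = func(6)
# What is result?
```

Accumulator trace (n, acc): (6, 3) -> (5, 18) -> (4, 90) -> (3, 360) -> (2, 1080) -> (1, 2160) -> return 2160

Answer: 2160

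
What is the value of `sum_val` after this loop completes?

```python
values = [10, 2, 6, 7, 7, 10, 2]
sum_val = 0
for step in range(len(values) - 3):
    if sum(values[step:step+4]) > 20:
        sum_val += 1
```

Count windows with sum > 20
`sum_val` takes the values: 0 → 1 → 2 → 3 → 4

Answer: 4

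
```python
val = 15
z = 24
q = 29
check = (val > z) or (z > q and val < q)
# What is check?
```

Trace:
`val = 15` → val = 15
`z = 24` → z = 24
`q = 29` → q = 29
`check = (val > z) or (z > q and val < q)` → check = False
So check = False

Answer: False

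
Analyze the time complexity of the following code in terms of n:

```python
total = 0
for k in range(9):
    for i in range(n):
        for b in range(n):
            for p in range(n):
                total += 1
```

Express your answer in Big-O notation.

Each loop level contributes: 1 × n × n × n. Multiplying the contributions gives O(n^3).

Answer: O(n^3)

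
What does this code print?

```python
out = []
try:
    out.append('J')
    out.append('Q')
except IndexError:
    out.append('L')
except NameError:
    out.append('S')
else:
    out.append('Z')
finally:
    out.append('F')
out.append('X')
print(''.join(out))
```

Execution trace: 'J' (try body) → 'Q' (try body, no exception) → 'Z' (else) → 'F' (finally) → 'X' (after the try/except). Output: JQZFX

Answer: JQZFX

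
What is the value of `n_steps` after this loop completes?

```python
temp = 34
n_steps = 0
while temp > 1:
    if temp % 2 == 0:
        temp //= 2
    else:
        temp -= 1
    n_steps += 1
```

Steps to reduce 34 to 1
`n_steps` takes the values: 0 → 1 → 2 → 3 → 4 → 5 → 6

Answer: 6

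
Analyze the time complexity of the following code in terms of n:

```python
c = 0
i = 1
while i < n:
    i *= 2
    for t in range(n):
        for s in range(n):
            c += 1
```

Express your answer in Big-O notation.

Each loop level contributes: log n × n × n. Multiplying the contributions gives O(n^2 log n).

Answer: O(n^2 log n)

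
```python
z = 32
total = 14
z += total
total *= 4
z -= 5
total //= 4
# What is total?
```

Trace:
`z = 32` → z = 32
`total = 14` → total = 14
`z += total` → z = 46
`total *= 4` → total = 56
`z -= 5` → z = 41
`total //= 4` → total = 14
So total = 14

Answer: 14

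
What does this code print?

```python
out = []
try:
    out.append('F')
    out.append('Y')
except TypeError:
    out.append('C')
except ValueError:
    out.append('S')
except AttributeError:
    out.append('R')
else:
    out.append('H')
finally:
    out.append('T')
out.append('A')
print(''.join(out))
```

Execution trace: 'F' (try body) → 'Y' (try body, no exception) → 'H' (else) → 'T' (finally) → 'A' (after the try/except). Output: FYHTA

Answer: FYHTA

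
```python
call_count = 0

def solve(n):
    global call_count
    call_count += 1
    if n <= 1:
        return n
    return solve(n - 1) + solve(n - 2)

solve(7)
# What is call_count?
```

Calls(n) = 1 + Calls(n-1) + Calls(n-2); Calls(0)=Calls(1)=1. For n=7 this gives 41.

Answer: 41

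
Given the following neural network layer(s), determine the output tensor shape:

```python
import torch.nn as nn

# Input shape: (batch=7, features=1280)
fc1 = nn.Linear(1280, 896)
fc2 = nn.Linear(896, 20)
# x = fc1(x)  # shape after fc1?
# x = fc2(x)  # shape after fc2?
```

Input: (7, 1280) -> after fc1: (7, 896) -> Output: (7, 20)

Answer: (7, 20)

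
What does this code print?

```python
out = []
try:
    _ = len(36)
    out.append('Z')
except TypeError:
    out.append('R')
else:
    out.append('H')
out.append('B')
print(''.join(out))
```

Execution trace: 'R' (except TypeError) → 'B' (after the try/except). Output: RB

Answer: RB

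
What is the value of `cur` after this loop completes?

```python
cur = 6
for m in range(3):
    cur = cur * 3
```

Multiply by 3, 3 times: 6 * 3^3 = 162
`cur` takes the values: 6 → 18 → 54 → 162

Answer: 162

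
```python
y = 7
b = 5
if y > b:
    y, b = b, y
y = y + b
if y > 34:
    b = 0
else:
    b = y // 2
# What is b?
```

Trace:
`y = 7` → y = 7
`b = 5` → b = 5
`if y > b: ...` → y > b is True → y = 5; b = 7
`y = y + b` → y = 12
`if y > 34: ...` → y > 34 is False, take else branch → b = 6
So b = 6

Answer: 6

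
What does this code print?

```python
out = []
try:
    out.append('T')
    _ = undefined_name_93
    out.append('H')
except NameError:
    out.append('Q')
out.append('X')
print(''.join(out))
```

Execution trace: 'T' (try body) → 'Q' (except NameError) → 'X' (after the try/except). Output: TQX

Answer: TQX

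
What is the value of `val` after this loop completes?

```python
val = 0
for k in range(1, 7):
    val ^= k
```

XOR of 1 to 6
`val` takes the values: 0 → 1 → 3 → 0 → 4 → 1 → 7

Answer: 7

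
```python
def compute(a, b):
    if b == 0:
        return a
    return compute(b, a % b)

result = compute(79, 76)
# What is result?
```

compute(79, 76) -> compute(76, 3) -> compute(3, 1) -> compute(1, 0) -> 1

Answer: 1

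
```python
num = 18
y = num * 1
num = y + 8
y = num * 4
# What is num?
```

Trace:
`num = 18` → num = 18
`y = num * 1` → y = 18
`num = y + 8` → num = 26
`y = num * 4` → y = 104
So num = 26

Answer: 26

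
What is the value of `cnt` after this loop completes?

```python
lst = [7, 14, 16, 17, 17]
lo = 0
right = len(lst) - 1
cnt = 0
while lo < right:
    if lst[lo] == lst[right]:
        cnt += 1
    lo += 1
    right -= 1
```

Count matching pairs from ends
`cnt` takes the values: 0

Answer: 0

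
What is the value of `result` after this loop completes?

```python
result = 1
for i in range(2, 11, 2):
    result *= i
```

Product of even numbers 2 to 10
`result` takes the values: 1 → 2 → 8 → 48 → 384 → 3840

Answer: 3840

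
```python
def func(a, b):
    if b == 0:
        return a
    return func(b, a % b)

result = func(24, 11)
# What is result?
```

func(24, 11) -> func(11, 2) -> func(2, 1) -> func(1, 0) -> 1

Answer: 1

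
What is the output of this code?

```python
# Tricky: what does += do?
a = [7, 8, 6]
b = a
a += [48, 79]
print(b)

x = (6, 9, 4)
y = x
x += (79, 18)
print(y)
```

Key concept: += behavior differs for mutable vs immutable.
Step by step:
`a = [7, 8, 6]` → a = [7, 8, 6]
`b = a` → b = [7, 8, 6] (same object as a)
`a += [48, 79]` → a = [7, 8, 6, 48, 79] (same object as b); b = [7, 8, 6, 48, 79] (same object as a)
`print(b)` → prints [7, 8, 6, 48, 79]
`x = (6, 9, 4)` → x = (6, 9, 4)
`y = x` → y = (6, 9, 4)
`x += (79, 18)` → x = (6, 9, 4, 79, 18)
`print(y)` → prints (6, 9, 4)

Answer:
[7, 8, 6, 48, 79]
(6, 9, 4)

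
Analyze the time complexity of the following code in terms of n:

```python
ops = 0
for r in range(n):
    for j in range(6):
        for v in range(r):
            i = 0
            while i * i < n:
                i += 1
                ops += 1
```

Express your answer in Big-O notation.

Each loop level contributes: n × 1 × n × √n. Multiplying the contributions gives O(n^2√n).

Answer: O(n^2√n)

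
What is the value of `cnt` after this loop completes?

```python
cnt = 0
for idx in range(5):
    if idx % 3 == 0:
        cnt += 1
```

Count numbers divisible by 3 in range(5)
`cnt` takes the values: 0 → 1 → 2

Answer: 2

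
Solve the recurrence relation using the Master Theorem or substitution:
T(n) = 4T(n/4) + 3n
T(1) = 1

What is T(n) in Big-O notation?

By Master Theorem: a=4, b=4, f(n)=3n. Since log_4(4) = 1 and f(n) = Θ(n^1), Case 2 applies. T(n) = O(n log n).

Answer: O(n log n)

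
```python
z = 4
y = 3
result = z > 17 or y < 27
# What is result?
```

Trace:
`z = 4` → z = 4
`y = 3` → y = 3
`result = z > 17 or y < 27` → result = True
So result = True

Answer: True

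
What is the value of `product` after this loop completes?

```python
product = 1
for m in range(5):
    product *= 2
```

2^5 = 32
`product` takes the values: 1 → 2 → 4 → 8 → 16 → 32

Answer: 32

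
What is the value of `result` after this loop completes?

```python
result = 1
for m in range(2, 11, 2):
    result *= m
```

Product of even numbers 2 to 10
`result` takes the values: 1 → 2 → 8 → 48 → 384 → 3840

Answer: 3840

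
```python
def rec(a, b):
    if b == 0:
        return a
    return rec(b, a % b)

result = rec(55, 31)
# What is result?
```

rec(55, 31) -> rec(31, 24) -> rec(24, 7) -> rec(7, 3) -> rec(3, 1) -> rec(1, 0) -> 1

Answer: 1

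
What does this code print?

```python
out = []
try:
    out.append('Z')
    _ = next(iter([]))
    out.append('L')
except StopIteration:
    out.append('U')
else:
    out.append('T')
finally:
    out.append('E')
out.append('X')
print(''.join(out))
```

Execution trace: 'Z' (try body) → 'U' (except StopIteration) → 'E' (finally) → 'X' (after the try/except). Output: ZUEX

Answer: ZUEX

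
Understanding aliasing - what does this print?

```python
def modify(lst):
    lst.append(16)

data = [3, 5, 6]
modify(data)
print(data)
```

Key concept: function modifies passed list.
Step by step:
`data = [3, 5, 6]` → data = [3, 5, 6]
`modify(data)` → data = [3, 5, 6, 16]
`print(data)` → prints [3, 5, 6, 16]

Answer: [3, 5, 6, 16]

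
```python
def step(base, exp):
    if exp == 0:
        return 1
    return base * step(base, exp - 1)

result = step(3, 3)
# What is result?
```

step(3, 3) = 3 * 3 * 3 = 27

Answer: 27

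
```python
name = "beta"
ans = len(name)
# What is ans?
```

Trace:
`name = "beta"` → name = 'beta'
`ans = len(name)` → ans = 4
So ans = 4

Answer: 4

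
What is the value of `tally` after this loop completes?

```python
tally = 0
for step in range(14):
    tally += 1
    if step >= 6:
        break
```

Loop breaks when step reaches 6, tally is 7
`tally` takes the values: 0 → 1 → 2 → 3 → 4 → 5 → 6 → 7

Answer: 7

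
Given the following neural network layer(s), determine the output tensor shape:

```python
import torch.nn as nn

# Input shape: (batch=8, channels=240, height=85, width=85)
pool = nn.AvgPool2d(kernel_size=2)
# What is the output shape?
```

Input: (8, 240, 85, 85) -> Output: (8, 240, 42, 42)

Answer: (8, 240, 42, 42)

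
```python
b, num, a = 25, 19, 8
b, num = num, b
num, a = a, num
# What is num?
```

Trace:
`b, num, a = 25, 19, 8` → b = 25; num = 19; a = 8
`b, num = num, b` → b = 19; num = 25
`num, a = a, num` → num = 8; a = 25
So num = 8

Answer: 8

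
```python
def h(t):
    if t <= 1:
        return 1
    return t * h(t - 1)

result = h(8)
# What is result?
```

h(8) = 8 * 7 * 6 * 5 * 4 * 3 * 2 * 1 = 40320

Answer: 40320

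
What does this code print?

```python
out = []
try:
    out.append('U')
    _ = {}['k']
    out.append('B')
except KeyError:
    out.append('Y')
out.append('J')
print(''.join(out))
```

Execution trace: 'U' (try body) → 'Y' (except KeyError) → 'J' (after the try/except). Output: UYJ

Answer: UYJ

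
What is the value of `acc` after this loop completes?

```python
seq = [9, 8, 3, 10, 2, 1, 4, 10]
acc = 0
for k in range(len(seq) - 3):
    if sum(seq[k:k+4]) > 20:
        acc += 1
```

Count windows with sum > 20
`acc` takes the values: 0 → 1 → 2

Answer: 2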